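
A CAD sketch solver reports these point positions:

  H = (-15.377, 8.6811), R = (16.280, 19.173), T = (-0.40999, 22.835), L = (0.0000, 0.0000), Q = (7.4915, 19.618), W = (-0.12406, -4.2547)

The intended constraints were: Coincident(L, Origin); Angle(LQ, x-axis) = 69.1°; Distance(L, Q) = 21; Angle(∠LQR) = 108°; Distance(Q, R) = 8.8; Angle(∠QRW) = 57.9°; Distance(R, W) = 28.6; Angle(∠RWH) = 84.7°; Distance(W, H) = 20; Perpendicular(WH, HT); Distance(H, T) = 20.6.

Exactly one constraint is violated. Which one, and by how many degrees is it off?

Perpendicular(WH, HT) — off by 6.30°.

L = (0.00, 0.00) ✓; LQ at 69.10° ✓; |LQ| = 21.00 ✓; ∠LQR = 108.0° ✓; |QR| = 8.800 ✓; ∠QRW = 57.90° ✓; |RW| = 28.60 ✓; ∠RWH = 84.70° ✓; |WH| = 20.00 ✓; ∠(WH, HT) = 96.30° ✗; |HT| = 20.60 ✓.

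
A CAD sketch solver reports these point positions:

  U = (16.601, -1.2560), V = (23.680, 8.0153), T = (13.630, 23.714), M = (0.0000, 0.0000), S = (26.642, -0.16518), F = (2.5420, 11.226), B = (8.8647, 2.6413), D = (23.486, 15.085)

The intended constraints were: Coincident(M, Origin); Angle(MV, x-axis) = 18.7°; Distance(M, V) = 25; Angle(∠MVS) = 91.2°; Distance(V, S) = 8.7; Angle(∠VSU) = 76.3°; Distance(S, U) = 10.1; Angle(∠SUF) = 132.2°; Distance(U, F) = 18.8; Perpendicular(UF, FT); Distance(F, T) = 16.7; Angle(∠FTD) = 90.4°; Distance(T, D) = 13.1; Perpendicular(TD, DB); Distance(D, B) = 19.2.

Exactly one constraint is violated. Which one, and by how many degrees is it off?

Perpendicular(TD, DB) — off by 8.40°.

M = (0.00, 0.00) ✓; MV at 18.70° ✓; |MV| = 25.00 ✓; ∠MVS = 91.20° ✓; |VS| = 8.700 ✓; ∠VSU = 76.30° ✓; |SU| = 10.10 ✓; ∠SUF = 132.2° ✓; |UF| = 18.80 ✓; ∠(UF, FT) = 90.00° ✓; |FT| = 16.70 ✓; ∠FTD = 90.40° ✓; |TD| = 13.10 ✓; ∠(TD, DB) = 98.40° ✗; |DB| = 19.20 ✓.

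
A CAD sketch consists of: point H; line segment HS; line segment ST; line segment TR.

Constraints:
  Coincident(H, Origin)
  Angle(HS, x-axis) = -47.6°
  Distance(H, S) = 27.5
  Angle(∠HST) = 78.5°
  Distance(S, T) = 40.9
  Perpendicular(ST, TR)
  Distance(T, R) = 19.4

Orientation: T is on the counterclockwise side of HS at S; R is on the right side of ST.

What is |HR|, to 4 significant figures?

58.33

∠HST = 78.5°, so ST runs at -47.6° + (180° − 78.5°) = 53.90° from the x-axis; with |ST| = 40.9, T = S + 40.9·(cos 53.90°, sin 53.90°) = (42.64, 12.74). The perpendicularity gives TR at right angles to ST; with |TR| = 19.4 on the right of ST, R = T + 19.4·(0.8080, -0.5892) = (58.32, 1.309). Then |HR| = |R − H| = 58.33.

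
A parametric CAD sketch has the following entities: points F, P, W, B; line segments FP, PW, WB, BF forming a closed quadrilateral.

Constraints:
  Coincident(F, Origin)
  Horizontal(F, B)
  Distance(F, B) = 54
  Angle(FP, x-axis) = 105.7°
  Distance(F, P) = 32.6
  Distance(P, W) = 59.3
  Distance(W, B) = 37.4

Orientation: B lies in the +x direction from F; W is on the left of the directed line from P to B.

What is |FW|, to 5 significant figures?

62.478

Checks: |PW| = 59.30 ✓; |WB| = 37.40 ✓.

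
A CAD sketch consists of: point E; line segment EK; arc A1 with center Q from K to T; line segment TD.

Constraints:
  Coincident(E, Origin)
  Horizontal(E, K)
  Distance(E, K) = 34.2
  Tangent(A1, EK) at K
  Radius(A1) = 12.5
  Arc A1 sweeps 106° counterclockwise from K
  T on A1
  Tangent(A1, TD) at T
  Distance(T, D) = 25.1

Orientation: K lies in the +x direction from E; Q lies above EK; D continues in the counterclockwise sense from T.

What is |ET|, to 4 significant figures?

48.89

E is at the origin; E and K share the same y with |EK| = 34.2 and K on the +x side, so K = (34.20, 0.000). A1 meets EK tangentially, so QK is at right angles to EK, so Q = K + (0, 12.5) = (34.20, 12.50). On A1, K sits at bearing -90° from Q; a 106° counterclockwise sweep puts T at bearing 16°, so T = Q + 12.5·(cos 16°, sin 16°) = (46.22, 15.95). Then |ET| = |T − E| = 48.89.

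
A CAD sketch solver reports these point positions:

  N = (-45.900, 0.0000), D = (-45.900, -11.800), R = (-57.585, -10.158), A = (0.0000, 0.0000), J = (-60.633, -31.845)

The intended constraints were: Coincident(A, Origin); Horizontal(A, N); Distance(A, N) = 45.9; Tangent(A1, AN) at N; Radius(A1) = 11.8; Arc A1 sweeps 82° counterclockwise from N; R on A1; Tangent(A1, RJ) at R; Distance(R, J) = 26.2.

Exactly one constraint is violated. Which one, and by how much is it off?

Distance(R, J) = 26.2 — off by 4.30.

A = (0.00, 0.00) ✓; A.y = 0.00, N.y = 0.00 ✓; |AN| = 45.90 ✓; ∠(DN, NA) = 90.00° ✓; |DN| = 11.80 ✓; bearing(D→R) − bearing(D→N) = 82.00° ✓; |DR| = 11.80 ✓; ∠(DR, RJ) = 90.00° ✓; |RJ| = 21.90 ✗.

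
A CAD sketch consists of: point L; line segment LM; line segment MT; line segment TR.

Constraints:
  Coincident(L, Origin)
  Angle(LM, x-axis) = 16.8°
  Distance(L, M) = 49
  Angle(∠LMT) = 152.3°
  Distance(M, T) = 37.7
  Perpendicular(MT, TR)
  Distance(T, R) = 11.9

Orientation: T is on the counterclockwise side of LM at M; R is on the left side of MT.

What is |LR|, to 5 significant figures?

81.811

∠LMT = 152.3°, so MT runs at 16.8° + (180° − 152.3°) = 44.500° from the x-axis; with |MT| = 37.7, T = M + 37.7·(cos 44.500°, sin 44.500°) = (73.798, 40.587). MT ⟂ TR; with |TR| = 11.9 on the left of MT, R = T + 11.9·(-0.70091, 0.71325) = (65.457, 49.075). Then |LR| = |R − L| = 81.811.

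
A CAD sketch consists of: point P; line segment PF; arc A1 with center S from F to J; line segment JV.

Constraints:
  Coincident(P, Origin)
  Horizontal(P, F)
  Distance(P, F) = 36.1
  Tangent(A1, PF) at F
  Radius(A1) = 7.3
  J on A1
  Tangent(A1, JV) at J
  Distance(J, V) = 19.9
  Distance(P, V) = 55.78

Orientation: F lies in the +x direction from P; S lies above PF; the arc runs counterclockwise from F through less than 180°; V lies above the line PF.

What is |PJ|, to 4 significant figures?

42.91

P is at the origin; P and F share the same y with |PF| = 36.1 and F on the +x side, so F = (36.10, 0.000). The tangent condition forces SF to be normal to PF, so S = F + (0, 7.3) = (36.10, 7.300). Since SJ ⟂ JV (tangency), |SV| = √(7.3² + 19.9²) = 21.20 regardless of where J sits on A1. So V lies on both circle(P, 55.78) and circle(S, 21.20); the above-PF intersection is V = (51.17, 22.21). J is the foot of the tangent from V: J = (42.71, 4.196).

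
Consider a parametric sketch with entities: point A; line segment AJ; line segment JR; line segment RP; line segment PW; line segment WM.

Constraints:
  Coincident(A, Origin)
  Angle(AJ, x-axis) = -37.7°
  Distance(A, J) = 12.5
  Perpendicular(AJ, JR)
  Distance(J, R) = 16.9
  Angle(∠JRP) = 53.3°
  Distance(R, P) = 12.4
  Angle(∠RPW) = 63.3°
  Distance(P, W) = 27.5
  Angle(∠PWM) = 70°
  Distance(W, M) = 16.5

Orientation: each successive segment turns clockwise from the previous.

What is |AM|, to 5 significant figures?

32.056

A is at the origin; AJ runs at -37.7° with length 12.5, so J = (9.8903, -7.6441). The perpendicularity gives JR at right angles to AJ, so JR runs at -127.70°; with |JR| = 16.9, R = (-0.44451, -21.016). ∠JRP = 53.3° gives RP at 105.60° from the x-axis; with |RP| = 12.4, P = (-3.7791, -9.0725). ∠RPW = 63.3° gives PW at -11.100° from the x-axis; with |PW| = 27.5, W = (23.206, -14.367). ∠PWM = 70.0° gives WM at -121.10° from the x-axis; with |WM| = 16.5, M = (14.684, -28.495). Then |AM| = |M − A| = 32.056.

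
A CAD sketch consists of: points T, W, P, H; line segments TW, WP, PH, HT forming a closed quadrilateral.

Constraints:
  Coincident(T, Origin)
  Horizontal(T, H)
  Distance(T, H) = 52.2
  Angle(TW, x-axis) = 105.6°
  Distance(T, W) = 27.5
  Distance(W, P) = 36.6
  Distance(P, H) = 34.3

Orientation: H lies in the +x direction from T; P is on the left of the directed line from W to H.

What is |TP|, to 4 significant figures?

38.72

Checks: |WP| = 36.60 ✓; |PH| = 34.30 ✓.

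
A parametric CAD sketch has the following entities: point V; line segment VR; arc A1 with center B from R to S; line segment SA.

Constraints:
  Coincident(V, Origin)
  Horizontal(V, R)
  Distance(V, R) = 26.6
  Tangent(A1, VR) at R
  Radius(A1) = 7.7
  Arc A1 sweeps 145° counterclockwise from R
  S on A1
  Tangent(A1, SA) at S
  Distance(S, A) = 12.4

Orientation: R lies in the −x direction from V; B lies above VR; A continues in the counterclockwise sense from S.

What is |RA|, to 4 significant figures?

21.89

V is at the origin; V and R share the same y with |VR| = 26.6 and R on the −x side, so R = (-26.60, 0.000). A1 meets VR tangentially, so BR is at right angles to VR, so B = R + (0, 7.7) = (-26.60, 7.700). On A1, R sits at bearing -90° from B; a 145° counterclockwise sweep puts S at bearing 55°, so S = B + 7.7·(cos 55°, sin 55°) = (-22.18, 14.01). Tangency of A1 to SA means the radius BS is perpendicular to SA, so SA runs along (−sin 55°, cos 55°); with |SA| = 12.4, A = (-32.34, 21.12). Then |RA| = |A − R| = 21.89.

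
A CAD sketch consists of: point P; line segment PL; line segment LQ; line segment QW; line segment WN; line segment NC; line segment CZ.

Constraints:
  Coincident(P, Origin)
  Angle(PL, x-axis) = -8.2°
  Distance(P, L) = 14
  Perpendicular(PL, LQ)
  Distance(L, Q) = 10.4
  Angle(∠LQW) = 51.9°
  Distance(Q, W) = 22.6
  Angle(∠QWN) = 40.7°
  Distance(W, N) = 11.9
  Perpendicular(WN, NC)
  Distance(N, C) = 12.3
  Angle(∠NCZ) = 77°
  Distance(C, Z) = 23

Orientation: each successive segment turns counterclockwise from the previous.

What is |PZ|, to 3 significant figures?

14.5

P is at the origin; PL runs at -8.2° with length 14.0, so L = (13.9, -2.00). The perpendicularity gives LQ at right angles to PL, so LQ runs at 81.8°; with |LQ| = 10.4, Q = (15.3, 8.30). ∠LQW = 51.9° gives QW at -150° from the x-axis; with |QW| = 22.6, W = (-4.25, -2.97). ∠QWN = 40.7° gives WN at -10.8° from the x-axis; with |WN| = 11.9, N = (7.44, -5.20). The perpendicularity gives NC at right angles to WN, so NC runs at 79.2°; with |NC| = 12.3, C = (9.74, 6.88). ∠NCZ = 77.0° gives CZ at -178° from the x-axis; with |CZ| = 23.0, Z = (-13.2, 6.00). Then |PZ| = |Z − P| = 14.5.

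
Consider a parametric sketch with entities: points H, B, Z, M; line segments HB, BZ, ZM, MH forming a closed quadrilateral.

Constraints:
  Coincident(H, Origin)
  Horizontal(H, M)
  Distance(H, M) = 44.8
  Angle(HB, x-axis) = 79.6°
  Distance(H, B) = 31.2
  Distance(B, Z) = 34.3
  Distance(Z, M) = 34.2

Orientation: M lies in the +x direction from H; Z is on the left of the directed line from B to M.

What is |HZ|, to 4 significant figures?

52.23

Checks: |BZ| = 34.30 ✓; |ZM| = 34.20 ✓.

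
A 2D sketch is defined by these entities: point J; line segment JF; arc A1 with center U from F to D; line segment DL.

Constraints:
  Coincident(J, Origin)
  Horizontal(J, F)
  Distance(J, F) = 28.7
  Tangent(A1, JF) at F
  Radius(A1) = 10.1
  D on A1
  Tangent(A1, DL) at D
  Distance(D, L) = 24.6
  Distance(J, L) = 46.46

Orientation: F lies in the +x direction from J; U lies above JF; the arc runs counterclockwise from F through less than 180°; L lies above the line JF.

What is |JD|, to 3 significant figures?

40.5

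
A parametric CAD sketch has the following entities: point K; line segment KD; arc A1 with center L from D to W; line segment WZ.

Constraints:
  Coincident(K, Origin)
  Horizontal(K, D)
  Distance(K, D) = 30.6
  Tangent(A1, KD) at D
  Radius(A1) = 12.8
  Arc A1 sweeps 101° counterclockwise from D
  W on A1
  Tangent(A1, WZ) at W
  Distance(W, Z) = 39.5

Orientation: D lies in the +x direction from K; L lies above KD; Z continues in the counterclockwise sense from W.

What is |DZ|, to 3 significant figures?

54.3

On A1, D sits at bearing -90° from L; a 101° counterclockwise sweep puts W at bearing 11°, so W = L + 12.8·(cos 11°, sin 11°) = (43.2, 15.2). The tangent condition forces LW to be normal to WZ, so WZ runs along (−sin 11°, cos 11°); with |WZ| = 39.5, Z = (35.6, 54.0). Then |DZ| = |Z − D| = 54.3.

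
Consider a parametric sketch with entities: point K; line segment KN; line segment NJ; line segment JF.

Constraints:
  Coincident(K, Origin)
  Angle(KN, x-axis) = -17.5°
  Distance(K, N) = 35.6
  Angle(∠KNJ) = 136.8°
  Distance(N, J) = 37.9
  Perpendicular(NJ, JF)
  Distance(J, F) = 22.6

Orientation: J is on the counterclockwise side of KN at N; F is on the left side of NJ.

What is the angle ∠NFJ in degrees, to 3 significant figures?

59.2°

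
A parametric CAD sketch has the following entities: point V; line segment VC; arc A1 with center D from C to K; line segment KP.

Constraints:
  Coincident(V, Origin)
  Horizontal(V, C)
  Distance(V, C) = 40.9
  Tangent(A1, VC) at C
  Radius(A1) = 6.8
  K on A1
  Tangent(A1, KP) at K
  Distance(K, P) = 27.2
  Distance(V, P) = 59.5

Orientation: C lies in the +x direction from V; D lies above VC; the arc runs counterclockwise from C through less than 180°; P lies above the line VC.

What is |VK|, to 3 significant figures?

48.1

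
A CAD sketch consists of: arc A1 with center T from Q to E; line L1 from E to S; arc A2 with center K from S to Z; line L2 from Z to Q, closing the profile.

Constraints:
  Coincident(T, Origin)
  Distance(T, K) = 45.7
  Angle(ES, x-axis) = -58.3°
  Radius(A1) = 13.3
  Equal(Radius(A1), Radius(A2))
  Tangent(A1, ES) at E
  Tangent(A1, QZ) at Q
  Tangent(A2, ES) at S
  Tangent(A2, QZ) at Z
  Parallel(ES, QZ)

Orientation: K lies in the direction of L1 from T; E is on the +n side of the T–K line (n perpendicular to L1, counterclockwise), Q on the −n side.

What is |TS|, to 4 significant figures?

47.60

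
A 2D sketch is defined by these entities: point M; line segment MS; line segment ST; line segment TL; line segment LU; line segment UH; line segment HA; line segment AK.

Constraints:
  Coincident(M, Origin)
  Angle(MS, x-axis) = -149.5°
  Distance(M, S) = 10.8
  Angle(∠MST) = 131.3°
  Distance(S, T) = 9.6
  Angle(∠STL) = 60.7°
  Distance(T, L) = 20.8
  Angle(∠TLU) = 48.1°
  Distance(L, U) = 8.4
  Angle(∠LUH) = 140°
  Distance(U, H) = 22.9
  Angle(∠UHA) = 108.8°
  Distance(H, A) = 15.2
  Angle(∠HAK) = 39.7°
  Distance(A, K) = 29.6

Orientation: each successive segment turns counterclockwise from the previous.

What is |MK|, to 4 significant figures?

3.829

∠UHA = 108.8° gives HA at -98.40° from the x-axis; with |HA| = 15.2, A = (-23.43, -23.33). ∠HAK = 39.7° gives AK at 41.90° from the x-axis; with |AK| = 29.6, K = (-1.396, -3.565). Then |MK| = |K − M| = 3.829.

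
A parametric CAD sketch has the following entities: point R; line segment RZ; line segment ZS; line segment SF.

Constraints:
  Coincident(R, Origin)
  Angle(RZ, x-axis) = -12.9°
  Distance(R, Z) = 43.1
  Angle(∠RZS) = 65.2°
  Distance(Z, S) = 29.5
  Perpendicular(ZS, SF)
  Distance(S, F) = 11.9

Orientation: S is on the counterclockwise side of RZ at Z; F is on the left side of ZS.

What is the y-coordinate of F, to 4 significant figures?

16.79

R is at the origin; RZ runs at -12.9° with length 43.1, so Z = 43.1·(cos -12.9°, sin -12.9°) = (42.01, -9.622). ∠RZS = 65.2°, so ZS runs at -12.9° + (180° − 65.2°) = 101.9° from the x-axis; with |ZS| = 29.5, S = Z + 29.5·(cos 101.9°, sin 101.9°) = (35.93, 19.24). ZS ⟂ SF; with |SF| = 11.9 on the left of ZS, F = S + 11.9·(-0.9785, -0.2062) = (24.28, 16.79). So F.y = 16.79.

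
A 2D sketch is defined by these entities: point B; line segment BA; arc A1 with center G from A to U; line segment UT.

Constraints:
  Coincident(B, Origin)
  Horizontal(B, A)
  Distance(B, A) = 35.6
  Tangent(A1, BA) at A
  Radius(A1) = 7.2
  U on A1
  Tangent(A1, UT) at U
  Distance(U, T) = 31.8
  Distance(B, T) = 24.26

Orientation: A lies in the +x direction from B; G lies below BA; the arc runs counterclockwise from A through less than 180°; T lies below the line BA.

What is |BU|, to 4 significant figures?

30.83

Checks: ∠(GA, AB) = 90.00° ✓; |GU| = 7.200 ✓; ∠(GU, UT) = 90.00° ✓; |UT| = 31.80 ✓; |BT| = 24.26 ✓.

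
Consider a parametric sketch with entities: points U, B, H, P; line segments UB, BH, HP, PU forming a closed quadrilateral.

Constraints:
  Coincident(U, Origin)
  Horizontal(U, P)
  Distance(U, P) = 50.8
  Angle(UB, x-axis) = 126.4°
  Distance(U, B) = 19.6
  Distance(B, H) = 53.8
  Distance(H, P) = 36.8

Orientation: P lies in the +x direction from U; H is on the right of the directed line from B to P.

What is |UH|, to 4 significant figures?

34.30

U is at the origin; U and P share the same y with |UP| = 50.8 and P in +x, so P = (50.8, 0). UB runs at 126.4° with |UB| = 19.6, so B = (-11.63, 15.78). H is determined by |BH| = 53.8 and |HP| = 36.8 together: it lies at the intersection of circle(B, 53.8) and circle(P, 36.8). With |BP| = 64.39, the foot of the radical line on BP is 44.16 from B and the perpendicular offset is √(53.8² − 44.16²) = 30.74. Taking the right-of-BP solution: H = (23.65, -24.84).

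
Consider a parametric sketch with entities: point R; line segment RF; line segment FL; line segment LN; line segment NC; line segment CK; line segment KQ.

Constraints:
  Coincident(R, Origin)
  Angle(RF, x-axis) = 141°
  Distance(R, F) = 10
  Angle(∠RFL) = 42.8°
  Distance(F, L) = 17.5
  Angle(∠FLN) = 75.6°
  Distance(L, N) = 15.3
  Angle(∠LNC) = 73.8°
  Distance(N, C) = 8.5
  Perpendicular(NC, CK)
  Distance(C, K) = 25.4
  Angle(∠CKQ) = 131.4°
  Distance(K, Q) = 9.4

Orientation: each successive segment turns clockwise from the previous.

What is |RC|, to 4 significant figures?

3.820

R is at the origin; RF runs at 141.0° with length 10.0, so F = (-7.771, 6.293). ∠RFL = 42.8° gives FL at 3.800° from the x-axis; with |FL| = 17.5, L = (9.690, 7.453). ∠FLN = 75.6° gives LN at -100.6° from the x-axis; with |LN| = 15.3, N = (6.876, -7.586). ∠LNC = 73.8° gives NC at 153.2° from the x-axis; with |NC| = 8.5, C = (-0.7114, -3.753). Then |RC| = |C − R| = 3.820.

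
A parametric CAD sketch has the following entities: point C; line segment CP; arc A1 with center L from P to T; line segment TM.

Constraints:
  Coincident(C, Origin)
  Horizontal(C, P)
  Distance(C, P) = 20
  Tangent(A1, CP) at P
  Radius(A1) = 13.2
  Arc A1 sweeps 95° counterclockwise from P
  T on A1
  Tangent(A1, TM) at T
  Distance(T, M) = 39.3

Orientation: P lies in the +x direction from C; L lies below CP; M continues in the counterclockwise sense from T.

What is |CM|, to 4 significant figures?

54.48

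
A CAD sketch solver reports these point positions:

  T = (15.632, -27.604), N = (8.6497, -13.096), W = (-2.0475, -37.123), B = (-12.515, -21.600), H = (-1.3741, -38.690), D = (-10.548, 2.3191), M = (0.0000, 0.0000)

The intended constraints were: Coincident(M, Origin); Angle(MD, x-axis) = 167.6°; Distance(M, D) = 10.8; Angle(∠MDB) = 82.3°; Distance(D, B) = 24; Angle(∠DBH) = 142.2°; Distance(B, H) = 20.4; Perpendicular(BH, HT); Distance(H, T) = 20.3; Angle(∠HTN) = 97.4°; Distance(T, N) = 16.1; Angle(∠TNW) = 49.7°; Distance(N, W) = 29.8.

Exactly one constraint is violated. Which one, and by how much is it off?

Distance(N, W) = 29.8 — off by 3.50.

M = (0.00, 0.00) ✓; MD at 167.6° ✓; |MD| = 10.80 ✓; ∠MDB = 82.30° ✓; |DB| = 24.00 ✓; ∠DBH = 142.2° ✓; |BH| = 20.40 ✓; ∠(BH, HT) = 90.00° ✓; |HT| = 20.30 ✓; ∠HTN = 97.40° ✓; |TN| = 16.10 ✓; ∠TNW = 49.70° ✓; |NW| = 26.30 ✗.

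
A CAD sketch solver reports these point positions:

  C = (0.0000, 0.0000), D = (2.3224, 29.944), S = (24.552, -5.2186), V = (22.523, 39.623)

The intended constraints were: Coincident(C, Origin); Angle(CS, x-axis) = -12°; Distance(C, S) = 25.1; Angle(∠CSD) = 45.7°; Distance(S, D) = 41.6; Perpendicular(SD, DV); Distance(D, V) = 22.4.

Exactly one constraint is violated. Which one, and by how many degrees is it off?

Perpendicular(SD, DV) — off by 6.70°.

C = (0.00, 0.00) ✓; CS at -12.00° ✓; |CS| = 25.10 ✓; ∠CSD = 45.70° ✓; |SD| = 41.60 ✓; ∠(SD, DV) = 96.70° ✗; |DV| = 22.40 ✓.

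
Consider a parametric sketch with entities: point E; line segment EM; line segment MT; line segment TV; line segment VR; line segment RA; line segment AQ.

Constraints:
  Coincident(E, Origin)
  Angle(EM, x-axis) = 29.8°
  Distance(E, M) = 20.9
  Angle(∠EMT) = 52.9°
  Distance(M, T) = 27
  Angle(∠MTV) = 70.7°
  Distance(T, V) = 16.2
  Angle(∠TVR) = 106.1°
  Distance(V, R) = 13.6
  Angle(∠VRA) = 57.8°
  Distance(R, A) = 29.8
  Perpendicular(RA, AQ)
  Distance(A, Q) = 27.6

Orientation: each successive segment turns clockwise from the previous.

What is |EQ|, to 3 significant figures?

36.7

E is at the origin; EM runs at 29.8° with length 20.9, so M = (18.1, 10.4). ∠EMT = 52.9° gives MT at -97.3° from the x-axis; with |MT| = 27.0, T = (14.7, -16.4). ∠MTV = 70.7° gives TV at 153° from the x-axis; with |TV| = 16.2, V = (0.220, -9.14). ∠TVR = 106.1° gives VR at 79.5° from the x-axis; with |VR| = 13.6, R = (2.70, 4.23). ∠VRA = 57.8° gives RA at -42.7° from the x-axis; with |RA| = 29.8, A = (24.6, -16.0). RA ⟂ AQ, so AQ runs at -133°; with |AQ| = 27.6, Q = (5.88, -36.3). Then |EQ| = |Q − E| = 36.7.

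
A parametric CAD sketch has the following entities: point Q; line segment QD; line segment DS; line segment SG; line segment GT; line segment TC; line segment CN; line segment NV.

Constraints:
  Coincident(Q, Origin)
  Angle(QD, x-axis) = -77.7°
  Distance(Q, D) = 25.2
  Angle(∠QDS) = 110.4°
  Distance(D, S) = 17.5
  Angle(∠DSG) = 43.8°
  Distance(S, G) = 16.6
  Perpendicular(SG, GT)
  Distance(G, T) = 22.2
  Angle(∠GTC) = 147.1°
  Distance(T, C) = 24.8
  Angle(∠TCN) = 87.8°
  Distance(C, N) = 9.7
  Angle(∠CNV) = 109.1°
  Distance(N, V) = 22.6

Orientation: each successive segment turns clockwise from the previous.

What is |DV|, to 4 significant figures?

11.77

Q is at the origin; QD runs at -77.7° with length 25.2, so D = (5.368, -24.62). ∠QDS = 110.4° gives DS at -147.3° from the x-axis; with |DS| = 17.5, S = (-9.358, -34.08). ∠DSG = 43.8° gives SG at 76.50° from the x-axis; with |SG| = 16.6, G = (-5.483, -17.93). SG is perpendicular to GT, so GT runs at -13.50°; with |GT| = 22.2, T = (16.10, -23.12). ∠GTC = 147.1° gives TC at -46.40° from the x-axis; with |TC| = 24.8, C = (33.21, -41.08). ∠TCN = 87.8° gives CN at -138.6° from the x-axis; with |CN| = 9.7, N = (25.93, -47.49). ∠CNV = 109.1° gives NV at 150.5° from the x-axis; with |NV| = 22.6, V = (6.260, -36.36). Then |DV| = |V − D| = 11.77.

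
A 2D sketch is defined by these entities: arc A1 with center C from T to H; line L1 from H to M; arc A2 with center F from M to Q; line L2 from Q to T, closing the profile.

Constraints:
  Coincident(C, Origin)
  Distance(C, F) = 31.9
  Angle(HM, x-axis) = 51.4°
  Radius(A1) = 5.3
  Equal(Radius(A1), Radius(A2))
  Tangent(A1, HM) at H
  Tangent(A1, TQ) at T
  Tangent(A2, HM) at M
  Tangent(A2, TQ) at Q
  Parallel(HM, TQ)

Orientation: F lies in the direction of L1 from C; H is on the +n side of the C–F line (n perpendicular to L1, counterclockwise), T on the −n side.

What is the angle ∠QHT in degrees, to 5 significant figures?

71.619°

The slot axis is L1's direction at 51.4°, so u = (cos 51.4°, sin 51.4°) = (0.62388, 0.78152) and n = (−sin 51.4°, cos 51.4°) = (-0.78152, 0.62388). C is at the origin and F lies 31.9 along u from C, so F = 31.9·u = (19.902, 24.931). Tangency of A1 to both parallel lines with radius 5.3 puts H and T at C ± 5.3·n: H = (-4.1421, 3.3066), T = (4.1421, -3.3066). Equal radii place M and Q the same way about F: M = F + 5.3·n = (15.760, 28.237), Q = F − 5.3·n = (24.044, 21.624). Then cos ∠QHT = HQ·HT / (|HQ||HT|), giving 71.619°.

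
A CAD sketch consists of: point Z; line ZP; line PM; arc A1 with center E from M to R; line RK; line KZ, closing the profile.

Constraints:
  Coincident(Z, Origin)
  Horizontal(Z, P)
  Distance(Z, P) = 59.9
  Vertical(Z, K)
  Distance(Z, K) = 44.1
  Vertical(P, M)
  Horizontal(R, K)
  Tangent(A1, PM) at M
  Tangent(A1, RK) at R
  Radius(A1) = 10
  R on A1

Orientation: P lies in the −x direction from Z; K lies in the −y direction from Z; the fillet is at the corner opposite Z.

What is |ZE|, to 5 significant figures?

60.439

Z and K share the same x with |ZK| = 44.1 and K on the −y side, so K = (0.0000, -44.100). The virtual corner opposite Z is at (-59.900, -44.100). Tangency of A1 to PM means the radius EM is perpendicular to PM and A1 meets RK tangentially, so ER is at right angles to RK, with radius 10.0, so the center E sits 10.0 in from both sides at E = (-49.900, -34.100). Then |ZE| = |E − Z| = 60.439.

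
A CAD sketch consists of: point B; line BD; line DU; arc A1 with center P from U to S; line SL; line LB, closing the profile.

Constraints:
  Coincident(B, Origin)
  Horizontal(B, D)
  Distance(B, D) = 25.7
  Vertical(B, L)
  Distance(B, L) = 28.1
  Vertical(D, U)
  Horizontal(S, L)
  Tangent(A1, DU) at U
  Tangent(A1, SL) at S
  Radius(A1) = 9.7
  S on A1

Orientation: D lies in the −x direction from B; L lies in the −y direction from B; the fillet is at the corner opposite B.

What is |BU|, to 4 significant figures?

31.61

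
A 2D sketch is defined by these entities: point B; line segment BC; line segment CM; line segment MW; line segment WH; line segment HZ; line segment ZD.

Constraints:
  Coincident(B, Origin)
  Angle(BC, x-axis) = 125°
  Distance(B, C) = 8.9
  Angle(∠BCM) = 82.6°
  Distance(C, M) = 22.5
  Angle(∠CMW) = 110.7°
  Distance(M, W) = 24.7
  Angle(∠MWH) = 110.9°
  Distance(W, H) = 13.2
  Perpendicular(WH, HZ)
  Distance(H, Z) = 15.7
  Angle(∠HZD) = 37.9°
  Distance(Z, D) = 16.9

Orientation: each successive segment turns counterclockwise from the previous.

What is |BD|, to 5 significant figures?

30.070

B is at the origin; BC runs at 125.0° with length 8.9, so C = (-5.1048, 7.2905). ∠BCM = 82.6° gives CM at -137.60° from the x-axis; with |CM| = 22.5, M = (-21.720, -7.8814). ∠CMW = 110.7° gives MW at -68.300° from the x-axis; with |MW| = 24.7, W = (-12.587, -30.831). ∠MWH = 110.9° gives WH at 0.80000° from the x-axis; with |WH| = 13.2, H = (0.61138, -30.647). WH is perpendicular to HZ, so HZ runs at 90.800°; with |HZ| = 15.7, Z = (0.39218, -14.948). ∠HZD = 37.9° gives ZD at -127.10° from the x-axis; with |ZD| = 16.9, D = (-9.8020, -28.427). Then |BD| = |D − B| = 30.070.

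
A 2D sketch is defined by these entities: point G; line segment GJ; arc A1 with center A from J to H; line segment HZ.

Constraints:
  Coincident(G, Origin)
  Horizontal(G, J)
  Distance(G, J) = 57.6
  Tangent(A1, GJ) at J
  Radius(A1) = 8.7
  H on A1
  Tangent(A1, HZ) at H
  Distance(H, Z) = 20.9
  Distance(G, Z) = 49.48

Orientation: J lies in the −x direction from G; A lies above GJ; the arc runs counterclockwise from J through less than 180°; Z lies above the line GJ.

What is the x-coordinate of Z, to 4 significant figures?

-42.41

Checks: G.y = 0.00, J.y = 0.00 ✓; |AH| = 8.700 ✓; ∠(AH, HZ) = 90.00° ✓; |HZ| = 20.90 ✓; |GZ| = 49.48 ✓.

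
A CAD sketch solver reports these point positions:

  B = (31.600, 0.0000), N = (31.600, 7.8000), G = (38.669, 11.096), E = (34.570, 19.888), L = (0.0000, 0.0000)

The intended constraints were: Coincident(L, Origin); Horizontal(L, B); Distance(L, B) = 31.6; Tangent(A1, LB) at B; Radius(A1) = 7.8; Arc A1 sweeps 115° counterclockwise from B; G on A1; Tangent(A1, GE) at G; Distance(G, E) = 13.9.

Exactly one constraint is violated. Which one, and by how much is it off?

Distance(G, E) = 13.9 — off by 4.20.

L = (0.00, 0.00) ✓; L.y = 0.00, B.y = 0.00 ✓; |LB| = 31.60 ✓; ∠(NB, BL) = 90.00° ✓; |NB| = 7.800 ✓; bearing(N→G) − bearing(N→B) = 115.0° ✓; |NG| = 7.800 ✓; ∠(NG, GE) = 90.00° ✓; |GE| = 9.701 ✗.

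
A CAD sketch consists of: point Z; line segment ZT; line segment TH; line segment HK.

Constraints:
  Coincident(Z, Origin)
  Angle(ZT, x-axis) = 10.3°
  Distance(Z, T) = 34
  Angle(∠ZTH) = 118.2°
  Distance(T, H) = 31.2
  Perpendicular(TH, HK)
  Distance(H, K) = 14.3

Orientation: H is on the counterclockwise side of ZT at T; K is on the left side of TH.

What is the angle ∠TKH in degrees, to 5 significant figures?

65.376°

Z is at the origin; ZT runs at 10.3° with length 34.0, so T = 34.0·(cos 10.3°, sin 10.3°) = (33.452, 6.0793). ∠ZTH = 118.2°, so TH runs at 10.3° + (180° − 118.2°) = 72.100° from the x-axis; with |TH| = 31.2, H = T + 31.2·(cos 72.100°, sin 72.100°) = (43.042, 35.769). TH is perpendicular to HK; with |HK| = 14.3 on the left of TH, K = H + 14.3·(-0.95159, 0.30736) = (29.434, 40.164). Then cos ∠TKH = KT·KH / (|KT||KH|), giving 65.376°.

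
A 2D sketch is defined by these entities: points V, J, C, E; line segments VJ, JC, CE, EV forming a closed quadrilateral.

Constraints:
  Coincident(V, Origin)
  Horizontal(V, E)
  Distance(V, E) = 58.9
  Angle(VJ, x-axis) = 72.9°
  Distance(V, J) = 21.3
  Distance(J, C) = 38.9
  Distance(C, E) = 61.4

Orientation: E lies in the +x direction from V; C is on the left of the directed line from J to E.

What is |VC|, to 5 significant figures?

59.648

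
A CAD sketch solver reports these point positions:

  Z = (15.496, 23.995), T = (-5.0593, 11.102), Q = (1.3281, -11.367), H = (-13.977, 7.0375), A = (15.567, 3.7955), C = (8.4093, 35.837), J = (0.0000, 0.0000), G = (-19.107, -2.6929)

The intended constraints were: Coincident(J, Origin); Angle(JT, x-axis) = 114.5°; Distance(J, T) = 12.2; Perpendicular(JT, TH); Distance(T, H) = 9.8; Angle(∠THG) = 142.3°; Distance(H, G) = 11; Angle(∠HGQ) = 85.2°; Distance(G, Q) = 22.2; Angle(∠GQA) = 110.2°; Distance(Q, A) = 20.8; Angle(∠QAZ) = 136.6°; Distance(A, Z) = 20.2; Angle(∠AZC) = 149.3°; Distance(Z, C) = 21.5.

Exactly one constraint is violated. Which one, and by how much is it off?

Distance(Z, C) = 21.5 — off by 7.70.

J = (0.00, 0.00) ✓; JT at 114.5° ✓; |JT| = 12.20 ✓; ∠(JT, TH) = 90.00° ✓; |TH| = 9.800 ✓; ∠THG = 142.3° ✓; |HG| = 11.00 ✓; ∠HGQ = 85.20° ✓; |GQ| = 22.20 ✓; ∠GQA = 110.2° ✓; |QA| = 20.80 ✓; ∠QAZ = 136.6° ✓; |AZ| = 20.20 ✓; ∠AZC = 149.3° ✓; |ZC| = 13.80 ✗.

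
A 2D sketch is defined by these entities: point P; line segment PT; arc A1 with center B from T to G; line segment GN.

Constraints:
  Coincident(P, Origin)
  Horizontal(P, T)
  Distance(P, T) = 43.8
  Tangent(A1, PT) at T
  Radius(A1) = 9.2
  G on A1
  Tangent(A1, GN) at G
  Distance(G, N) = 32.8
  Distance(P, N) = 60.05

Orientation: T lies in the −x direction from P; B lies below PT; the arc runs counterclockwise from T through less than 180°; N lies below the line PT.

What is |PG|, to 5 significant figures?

53.893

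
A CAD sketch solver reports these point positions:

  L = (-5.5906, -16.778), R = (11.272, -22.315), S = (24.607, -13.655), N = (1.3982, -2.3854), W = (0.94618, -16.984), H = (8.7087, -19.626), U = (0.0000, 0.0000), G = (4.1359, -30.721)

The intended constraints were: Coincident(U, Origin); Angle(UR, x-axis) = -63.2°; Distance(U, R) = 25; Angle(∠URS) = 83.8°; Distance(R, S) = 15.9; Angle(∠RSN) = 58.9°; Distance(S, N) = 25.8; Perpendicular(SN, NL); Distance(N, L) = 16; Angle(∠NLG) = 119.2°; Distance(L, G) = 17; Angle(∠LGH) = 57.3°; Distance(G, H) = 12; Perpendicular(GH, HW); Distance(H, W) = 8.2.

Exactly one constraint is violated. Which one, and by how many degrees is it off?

Perpendicular(GH, HW) — off by 3.60°.

U = (0.00, 0.00) ✓; UR at -63.20° ✓; |UR| = 25.00 ✓; ∠URS = 83.80° ✓; |RS| = 15.90 ✓; ∠RSN = 58.90° ✓; |SN| = 25.80 ✓; ∠(SN, NL) = 90.00° ✓; |NL| = 16.00 ✓; ∠NLG = 119.2° ✓; |LG| = 17.00 ✓; ∠LGH = 57.30° ✓; |GH| = 12.00 ✓; ∠(GH, HW) = 93.60° ✗; |HW| = 8.200 ✓.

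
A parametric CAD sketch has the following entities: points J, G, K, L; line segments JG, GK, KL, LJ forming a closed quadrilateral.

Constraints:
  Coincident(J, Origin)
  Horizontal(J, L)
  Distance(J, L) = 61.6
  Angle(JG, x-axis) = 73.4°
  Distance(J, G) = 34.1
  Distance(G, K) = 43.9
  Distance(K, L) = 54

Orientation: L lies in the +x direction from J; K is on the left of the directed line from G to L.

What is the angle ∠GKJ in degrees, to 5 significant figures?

20.192°

Checks: |GK| = 43.90 ✓; |KL| = 54.00 ✓.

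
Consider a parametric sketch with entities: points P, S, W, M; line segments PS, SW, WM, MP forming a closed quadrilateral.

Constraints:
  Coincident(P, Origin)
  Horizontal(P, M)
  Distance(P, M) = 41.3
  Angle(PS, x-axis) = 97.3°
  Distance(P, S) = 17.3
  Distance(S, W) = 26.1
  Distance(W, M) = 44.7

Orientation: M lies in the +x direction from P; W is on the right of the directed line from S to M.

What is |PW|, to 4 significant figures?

9.281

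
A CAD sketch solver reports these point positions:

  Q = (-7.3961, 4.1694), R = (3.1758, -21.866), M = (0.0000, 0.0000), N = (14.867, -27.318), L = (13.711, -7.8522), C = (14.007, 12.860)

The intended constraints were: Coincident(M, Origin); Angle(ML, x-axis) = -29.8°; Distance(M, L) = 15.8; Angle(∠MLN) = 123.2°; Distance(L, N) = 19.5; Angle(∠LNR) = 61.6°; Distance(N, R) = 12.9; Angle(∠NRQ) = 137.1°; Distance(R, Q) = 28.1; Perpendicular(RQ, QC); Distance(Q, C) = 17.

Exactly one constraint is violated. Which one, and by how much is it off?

Distance(Q, C) = 17 — off by 6.10.

M = (0.00, 0.00) ✓; ML at -29.80° ✓; |ML| = 15.80 ✓; ∠MLN = 123.2° ✓; |LN| = 19.50 ✓; ∠LNR = 61.60° ✓; |NR| = 12.90 ✓; ∠NRQ = 137.1° ✓; |RQ| = 28.10 ✓; ∠(RQ, QC) = 90.00° ✓; |QC| = 23.10 ✗.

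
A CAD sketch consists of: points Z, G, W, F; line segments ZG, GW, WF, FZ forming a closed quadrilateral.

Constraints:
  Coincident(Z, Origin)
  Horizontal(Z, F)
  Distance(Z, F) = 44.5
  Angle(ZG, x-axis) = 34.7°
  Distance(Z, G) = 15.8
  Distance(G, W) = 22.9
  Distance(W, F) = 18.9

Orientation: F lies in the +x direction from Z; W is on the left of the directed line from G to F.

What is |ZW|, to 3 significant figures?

38.3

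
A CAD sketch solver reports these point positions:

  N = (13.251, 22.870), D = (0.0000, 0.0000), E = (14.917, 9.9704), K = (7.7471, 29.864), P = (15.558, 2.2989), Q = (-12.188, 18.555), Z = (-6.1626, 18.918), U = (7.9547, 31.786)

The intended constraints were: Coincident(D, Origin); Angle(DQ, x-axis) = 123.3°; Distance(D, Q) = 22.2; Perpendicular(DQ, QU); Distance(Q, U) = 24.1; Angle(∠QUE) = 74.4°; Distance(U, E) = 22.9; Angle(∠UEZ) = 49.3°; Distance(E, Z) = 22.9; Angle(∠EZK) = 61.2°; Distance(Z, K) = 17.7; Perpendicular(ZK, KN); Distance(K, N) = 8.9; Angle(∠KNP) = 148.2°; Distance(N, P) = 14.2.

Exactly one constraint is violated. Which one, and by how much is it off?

Distance(N, P) = 14.2 — off by 6.50.

D = (0.00, 0.00) ✓; DQ at 123.3° ✓; |DQ| = 22.20 ✓; ∠(DQ, QU) = 90.00° ✓; |QU| = 24.10 ✓; ∠QUE = 74.40° ✓; |UE| = 22.90 ✓; ∠UEZ = 49.30° ✓; |EZ| = 22.90 ✓; ∠EZK = 61.20° ✓; |ZK| = 17.70 ✓; ∠(ZK, KN) = 90.00° ✓; |KN| = 8.900 ✓; ∠KNP = 148.2° ✓; |NP| = 20.70 ✗.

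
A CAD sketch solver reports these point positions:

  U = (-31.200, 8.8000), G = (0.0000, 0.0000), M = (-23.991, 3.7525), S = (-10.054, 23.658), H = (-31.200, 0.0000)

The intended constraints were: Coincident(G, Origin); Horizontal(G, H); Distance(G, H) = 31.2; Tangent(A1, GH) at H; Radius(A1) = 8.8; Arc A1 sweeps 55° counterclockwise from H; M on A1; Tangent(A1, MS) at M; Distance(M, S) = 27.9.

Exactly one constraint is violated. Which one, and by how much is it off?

Distance(M, S) = 27.9 — off by 3.60.

G = (0.00, 0.00) ✓; G.y = 0.00, H.y = 0.00 ✓; |GH| = 31.20 ✓; ∠(UH, HG) = 90.00° ✓; |UH| = 8.800 ✓; bearing(U→M) − bearing(U→H) = 55.00° ✓; |UM| = 8.800 ✓; ∠(UM, MS) = 90.00° ✓; |MS| = 24.30 ✗.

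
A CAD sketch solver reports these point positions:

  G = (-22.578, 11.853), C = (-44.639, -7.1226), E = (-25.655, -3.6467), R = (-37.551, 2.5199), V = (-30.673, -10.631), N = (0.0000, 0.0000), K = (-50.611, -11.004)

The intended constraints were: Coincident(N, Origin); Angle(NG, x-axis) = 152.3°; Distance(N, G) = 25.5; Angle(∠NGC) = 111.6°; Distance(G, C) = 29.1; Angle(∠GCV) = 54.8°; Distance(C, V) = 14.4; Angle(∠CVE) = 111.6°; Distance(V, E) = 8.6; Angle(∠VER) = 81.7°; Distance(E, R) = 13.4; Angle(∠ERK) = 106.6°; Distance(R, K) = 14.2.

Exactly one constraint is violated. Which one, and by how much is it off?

Distance(R, K) = 14.2 — off by 4.60.

N = (0.00, 0.00) ✓; NG at 152.3° ✓; |NG| = 25.50 ✓; ∠NGC = 111.6° ✓; |GC| = 29.10 ✓; ∠GCV = 54.80° ✓; |CV| = 14.40 ✓; ∠CVE = 111.6° ✓; |VE| = 8.600 ✓; ∠VER = 81.71° ✓; |ER| = 13.40 ✓; ∠ERK = 106.6° ✓; |RK| = 18.80 ✗.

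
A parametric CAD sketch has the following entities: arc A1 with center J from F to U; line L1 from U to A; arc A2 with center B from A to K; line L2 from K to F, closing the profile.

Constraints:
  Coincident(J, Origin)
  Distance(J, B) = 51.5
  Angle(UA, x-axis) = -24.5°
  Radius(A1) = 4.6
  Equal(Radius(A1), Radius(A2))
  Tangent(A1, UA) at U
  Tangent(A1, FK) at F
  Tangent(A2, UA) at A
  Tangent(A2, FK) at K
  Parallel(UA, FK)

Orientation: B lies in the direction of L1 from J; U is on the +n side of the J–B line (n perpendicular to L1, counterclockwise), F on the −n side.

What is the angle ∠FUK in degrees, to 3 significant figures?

79.9°

The slot axis is L1's direction at -24.5°, so u = (cos -24.5°, sin -24.5°) = (0.910, -0.415) and n = (−sin -24.5°, cos -24.5°) = (0.415, 0.910). J is at the origin and B lies 51.5 along u from J, so B = 51.5·u = (46.9, -21.4). Tangency of A1 to both parallel lines with radius 4.6 puts U and F at J ± 4.6·n: U = (1.91, 4.19), F = (-1.91, -4.19). Equal radii place A and K the same way about B: A = B + 4.6·n = (48.8, -17.2), K = B − 4.6·n = (45.0, -25.5). Then cos ∠FUK = UF·UK / (|UF||UK|), giving 79.9°.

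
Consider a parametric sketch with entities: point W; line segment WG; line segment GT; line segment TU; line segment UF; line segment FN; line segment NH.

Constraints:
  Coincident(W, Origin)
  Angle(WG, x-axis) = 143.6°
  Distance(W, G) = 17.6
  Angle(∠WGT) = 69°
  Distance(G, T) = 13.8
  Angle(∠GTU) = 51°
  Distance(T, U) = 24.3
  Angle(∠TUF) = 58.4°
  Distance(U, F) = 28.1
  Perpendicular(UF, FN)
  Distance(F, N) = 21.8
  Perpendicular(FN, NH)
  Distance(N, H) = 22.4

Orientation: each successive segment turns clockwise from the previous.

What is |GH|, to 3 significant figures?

18.3

UF is perpendicular to FN, so FN runs at 52.0°; with |FN| = 21.8, N = (-14.0, 28.2). FN ⟂ NH, so NH runs at -38.0°; with |NH| = 22.4, H = (3.68, 14.4). Then |GH| = |H − G| = 18.3.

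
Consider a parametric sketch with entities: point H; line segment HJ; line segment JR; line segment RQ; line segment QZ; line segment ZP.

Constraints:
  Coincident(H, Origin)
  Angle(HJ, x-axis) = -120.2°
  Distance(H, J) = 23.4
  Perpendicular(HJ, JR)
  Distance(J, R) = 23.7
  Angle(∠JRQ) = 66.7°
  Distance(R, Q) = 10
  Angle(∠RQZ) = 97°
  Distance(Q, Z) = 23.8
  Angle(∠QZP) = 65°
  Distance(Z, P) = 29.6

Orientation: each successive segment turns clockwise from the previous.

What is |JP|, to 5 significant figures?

25.682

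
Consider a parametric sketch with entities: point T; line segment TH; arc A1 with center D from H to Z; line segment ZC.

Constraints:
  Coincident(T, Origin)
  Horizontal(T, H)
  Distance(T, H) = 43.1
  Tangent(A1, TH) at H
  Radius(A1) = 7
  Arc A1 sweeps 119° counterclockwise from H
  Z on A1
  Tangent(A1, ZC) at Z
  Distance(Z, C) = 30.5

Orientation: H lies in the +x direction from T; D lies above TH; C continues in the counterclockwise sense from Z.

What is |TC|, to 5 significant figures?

50.596

T is at the origin; T and H share the same y with |TH| = 43.1 and H on the +x side, so H = (43.100, 0.0000). A1 meets TH tangentially, so DH is at right angles to TH, so D = H + (0, 7) = (43.100, 7.0000). On A1, H sits at bearing -90° from D; a 119° counterclockwise sweep puts Z at bearing 29°, so Z = D + 7.0·(cos 29°, sin 29°) = (49.222, 10.394). A1 meets ZC tangentially, so DZ is at right angles to ZC, so ZC runs along (−sin 29°, cos 29°); with |ZC| = 30.5, C = (34.436, 37.070). Then |TC| = |C − T| = 50.596.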